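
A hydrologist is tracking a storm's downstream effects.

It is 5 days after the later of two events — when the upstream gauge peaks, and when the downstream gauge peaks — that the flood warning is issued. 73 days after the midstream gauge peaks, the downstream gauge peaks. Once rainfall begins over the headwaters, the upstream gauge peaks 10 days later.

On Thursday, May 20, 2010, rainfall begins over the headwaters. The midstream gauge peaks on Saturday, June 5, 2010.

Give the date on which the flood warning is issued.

Rainfall begins over the headwaters: May 20, 2010.
The upstream gauge peaks: May 20, 2010 + 10 days = May 30, 2010.
The midstream gauge peaks: Jun 5, 2010.
The downstream gauge peaks: Jun 5, 2010 + 73 days = Aug 17, 2010.
Both prerequisites met — the upstream gauge peaks (May 30, 2010), the downstream gauge peaks (Aug 17, 2010); the later is Aug 17, 2010.
The flood warning is issued: Aug 17, 2010 + 5 days = Aug 22, 2010.

Sunday, August 22, 2010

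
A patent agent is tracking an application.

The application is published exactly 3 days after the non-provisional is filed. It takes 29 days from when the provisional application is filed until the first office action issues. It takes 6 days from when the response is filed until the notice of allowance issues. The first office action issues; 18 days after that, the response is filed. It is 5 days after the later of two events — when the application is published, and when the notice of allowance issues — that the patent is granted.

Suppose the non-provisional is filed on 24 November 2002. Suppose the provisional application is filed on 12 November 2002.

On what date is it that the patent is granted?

The non-provisional is filed: Nov 24, 2002.
The application is published: Nov 24, 2002 + 3 days = Nov 27, 2002.
The provisional application is filed: Nov 12, 2002.
The first office action issues: Nov 12, 2002 + 29 days = Dec 11, 2002.
The response is filed: Dec 11, 2002 + 18 days = Dec 29, 2002.
The notice of allowance issues: Dec 29, 2002 + 6 days = Jan 4, 2003.
Both prerequisites met — the application is published (Nov 27, 2002), the notice of allowance issues (Jan 4, 2003); the later is Jan 4, 2003.
The patent is granted: Jan 4, 2003 + 5 days = Jan 9, 2003.

9 January 2003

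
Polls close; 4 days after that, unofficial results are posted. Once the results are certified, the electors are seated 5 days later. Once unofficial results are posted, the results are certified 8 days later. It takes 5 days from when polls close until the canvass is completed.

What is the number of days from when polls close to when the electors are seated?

Causal path: polls close → unofficial results are posted → the results are certified → the electors are seated.
Total delay along the path: 4 + 8 + 5 = 17 days.

17 days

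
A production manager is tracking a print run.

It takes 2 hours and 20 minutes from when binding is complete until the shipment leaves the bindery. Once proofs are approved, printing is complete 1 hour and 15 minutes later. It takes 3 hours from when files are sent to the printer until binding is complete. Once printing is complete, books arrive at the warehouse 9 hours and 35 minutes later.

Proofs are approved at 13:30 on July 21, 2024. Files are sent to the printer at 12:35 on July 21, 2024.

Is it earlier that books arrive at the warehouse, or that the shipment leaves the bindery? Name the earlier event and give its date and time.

Proofs are approved: 13:30 Jul 21, 2024.
Printing is complete: 13:30 Jul 21, 2024 + 1h15m = 14:45 Jul 21, 2024.
Books arrive at the warehouse: 14:45 Jul 21, 2024 + 9h35m = 00:20 Jul 22, 2024.
Files are sent to the printer: 12:35 Jul 21, 2024.
Binding is complete: 12:35 Jul 21, 2024 + 3h = 15:35 Jul 21, 2024.
The shipment leaves the bindery: 15:35 Jul 21, 2024 + 2h20m = 17:55 Jul 21, 2024.
Comparing: books arrive at the warehouse at 00:20 Jul 22, 2024 vs the shipment leaves the bindery at 17:55 Jul 21, 2024. Earlier: the shipment leaves the bindery.

The shipment leaves the bindery — 17:55 on July 21, 2024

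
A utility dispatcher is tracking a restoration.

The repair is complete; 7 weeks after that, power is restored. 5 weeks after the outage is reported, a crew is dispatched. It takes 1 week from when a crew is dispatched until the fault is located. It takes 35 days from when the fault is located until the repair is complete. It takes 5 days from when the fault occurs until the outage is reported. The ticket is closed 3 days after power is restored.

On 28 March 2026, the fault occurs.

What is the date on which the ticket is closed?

9 August 2026

The fault occurs: Mar 28, 2026.
The outage is reported: Mar 28, 2026 + 5 days = Apr 2, 2026.
A crew is dispatched: Apr 2, 2026 + 5 weeks = May 7, 2026.
The fault is located: May 7, 2026 + 1 week = May 14, 2026.
The repair is complete: May 14, 2026 + 35 days = Jun 18, 2026.
Power is restored: Jun 18, 2026 + 7 weeks = Aug 6, 2026.
The ticket is closed: Aug 6, 2026 + 3 days = Aug 9, 2026.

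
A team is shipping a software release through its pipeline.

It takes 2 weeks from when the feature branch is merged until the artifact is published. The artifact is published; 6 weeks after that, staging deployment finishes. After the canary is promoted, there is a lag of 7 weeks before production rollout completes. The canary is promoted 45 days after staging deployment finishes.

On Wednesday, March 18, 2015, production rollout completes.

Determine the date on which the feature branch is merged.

Sunday, October 19, 2014

Production rollout completes: Mar 18, 2015.
The canary is promoted: Mar 18, 2015 − 7 weeks = Jan 28, 2015.
Staging deployment finishes: Jan 28, 2015 − 45 days = Dec 14, 2014.
The artifact is published: Dec 14, 2014 − 6 weeks = Nov 2, 2014.
The feature branch is merged: Nov 2, 2014 − 2 weeks = Oct 19, 2014.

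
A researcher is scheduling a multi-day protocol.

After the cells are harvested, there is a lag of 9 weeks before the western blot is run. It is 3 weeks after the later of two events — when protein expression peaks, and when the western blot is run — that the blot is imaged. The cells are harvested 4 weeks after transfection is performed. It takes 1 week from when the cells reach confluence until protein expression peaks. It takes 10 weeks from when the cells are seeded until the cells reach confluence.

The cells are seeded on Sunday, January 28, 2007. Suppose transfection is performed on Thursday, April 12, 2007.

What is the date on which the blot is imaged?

The cells are seeded: Jan 28, 2007.
The cells reach confluence: Jan 28, 2007 + 10 weeks = Apr 8, 2007.
Protein expression peaks: Apr 8, 2007 + 1 week = Apr 15, 2007.
Transfection is performed: Apr 12, 2007.
The cells are harvested: Apr 12, 2007 + 4 weeks = May 10, 2007.
The western blot is run: May 10, 2007 + 9 weeks = Jul 12, 2007.
Both prerequisites met — protein expression peaks (Apr 15, 2007), the western blot is run (Jul 12, 2007); the later is Jul 12, 2007.
The blot is imaged: Jul 12, 2007 + 3 weeks = Aug 2, 2007.

Thursday, August 2, 2007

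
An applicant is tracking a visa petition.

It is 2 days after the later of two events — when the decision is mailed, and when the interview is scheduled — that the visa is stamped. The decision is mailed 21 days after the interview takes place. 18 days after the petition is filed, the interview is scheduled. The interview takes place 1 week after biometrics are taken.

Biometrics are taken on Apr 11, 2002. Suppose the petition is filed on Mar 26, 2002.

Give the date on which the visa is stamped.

Biometrics are taken: Apr 11, 2002.
The interview takes place: Apr 11, 2002 + 1 week = Apr 18, 2002.
The decision is mailed: Apr 18, 2002 + 21 days = May 9, 2002.
The petition is filed: Mar 26, 2002.
The interview is scheduled: Mar 26, 2002 + 18 days = Apr 13, 2002.
Both prerequisites met — the decision is mailed (May 9, 2002), the interview is scheduled (Apr 13, 2002); the later is May 9, 2002.
The visa is stamped: May 9, 2002 + 2 days = May 11, 2002.

May 11, 2002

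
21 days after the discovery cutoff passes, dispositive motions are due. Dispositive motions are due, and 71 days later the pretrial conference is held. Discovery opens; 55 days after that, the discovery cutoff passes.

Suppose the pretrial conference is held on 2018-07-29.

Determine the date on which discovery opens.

The pretrial conference is held: Jul 29, 2018.
Dispositive motions are due: Jul 29, 2018 − 71 days = May 19, 2018.
The discovery cutoff passes: May 19, 2018 − 21 days = Apr 28, 2018.
Discovery opens: Apr 28, 2018 − 55 days = Mar 4, 2018.

2018-03-04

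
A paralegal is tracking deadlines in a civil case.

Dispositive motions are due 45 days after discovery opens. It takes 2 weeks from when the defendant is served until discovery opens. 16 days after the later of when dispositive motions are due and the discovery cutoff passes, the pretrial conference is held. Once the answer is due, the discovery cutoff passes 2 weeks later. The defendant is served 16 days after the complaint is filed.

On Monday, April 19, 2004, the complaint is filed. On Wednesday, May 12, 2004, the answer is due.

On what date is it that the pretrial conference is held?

The complaint is filed: Apr 19, 2004.
The defendant is served: Apr 19, 2004 + 16 days = May 5, 2004.
Discovery opens: May 5, 2004 + 2 weeks = May 19, 2004.
Dispositive motions are due: May 19, 2004 + 45 days = Jul 3, 2004.
The answer is due: May 12, 2004.
The discovery cutoff passes: May 12, 2004 + 2 weeks = May 26, 2004.
Both prerequisites met — dispositive motions are due (Jul 3, 2004), the discovery cutoff passes (May 26, 2004); the later is Jul 3, 2004.
The pretrial conference is held: Jul 3, 2004 + 16 days = Jul 19, 2004.

Monday, July 19, 2004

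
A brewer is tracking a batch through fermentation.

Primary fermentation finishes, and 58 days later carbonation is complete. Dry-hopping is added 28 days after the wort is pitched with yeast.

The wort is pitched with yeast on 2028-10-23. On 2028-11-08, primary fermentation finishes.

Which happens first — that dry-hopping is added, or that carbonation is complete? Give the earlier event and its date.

The wort is pitched with yeast: Oct 23, 2028.
Dry-hopping is added: Oct 23, 2028 + 28 days = Nov 20, 2028.
Primary fermentation finishes: Nov 8, 2028.
Carbonation is complete: Nov 8, 2028 + 58 days = Jan 5, 2029.
Comparing: dry-hopping is added on Nov 20, 2028 vs carbonation is complete on Jan 5, 2029. Earlier: dry-hopping is added.

Dry-hopping is added — 2028-11-20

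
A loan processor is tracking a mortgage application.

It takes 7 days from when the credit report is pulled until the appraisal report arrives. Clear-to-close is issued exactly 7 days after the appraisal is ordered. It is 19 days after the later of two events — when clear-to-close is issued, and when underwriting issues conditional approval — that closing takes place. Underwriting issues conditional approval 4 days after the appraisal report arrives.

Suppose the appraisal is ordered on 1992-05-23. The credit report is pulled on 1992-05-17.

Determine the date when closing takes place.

The appraisal is ordered: May 23, 1992.
Clear-to-close is issued: May 23, 1992 + 7 days = May 30, 1992.
The credit report is pulled: May 17, 1992.
The appraisal report arrives: May 17, 1992 + 7 days = May 24, 1992.
Underwriting issues conditional approval: May 24, 1992 + 4 days = May 28, 1992.
Both prerequisites met — clear-to-close is issued (May 30, 1992), underwriting issues conditional approval (May 28, 1992); the later is May 30, 1992.
Closing takes place: May 30, 1992 + 19 days = Jun 18, 1992.

1992-06-18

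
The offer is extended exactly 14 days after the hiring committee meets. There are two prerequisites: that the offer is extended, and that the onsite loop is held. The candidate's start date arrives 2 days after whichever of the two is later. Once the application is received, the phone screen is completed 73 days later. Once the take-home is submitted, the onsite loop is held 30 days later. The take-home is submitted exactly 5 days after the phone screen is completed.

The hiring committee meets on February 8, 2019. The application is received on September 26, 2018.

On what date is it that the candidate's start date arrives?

The hiring committee meets: Feb 8, 2019.
The offer is extended: Feb 8, 2019 + 14 days = Feb 22, 2019.
The application is received: Sep 26, 2018.
The phone screen is completed: Sep 26, 2018 + 73 days = Dec 8, 2018.
The take-home is submitted: Dec 8, 2018 + 5 days = Dec 13, 2018.
The onsite loop is held: Dec 13, 2018 + 30 days = Jan 12, 2019.
Both prerequisites met — the offer is extended (Feb 22, 2019), the onsite loop is held (Jan 12, 2019); the later is Feb 22, 2019.
The candidate's start date arrives: Feb 22, 2019 + 2 days = Feb 24, 2019.

February 24, 2019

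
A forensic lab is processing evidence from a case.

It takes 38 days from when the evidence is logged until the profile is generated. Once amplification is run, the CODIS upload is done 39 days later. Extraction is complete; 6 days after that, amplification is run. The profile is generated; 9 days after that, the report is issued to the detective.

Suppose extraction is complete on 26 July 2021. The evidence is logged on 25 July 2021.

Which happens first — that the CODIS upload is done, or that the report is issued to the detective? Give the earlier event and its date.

The CODIS upload is done — 9 September 2021

Extraction is complete: Jul 26, 2021.
Amplification is run: Jul 26, 2021 + 6 days = Aug 1, 2021.
The CODIS upload is done: Aug 1, 2021 + 39 days = Sep 9, 2021.
The evidence is logged: Jul 25, 2021.
The profile is generated: Jul 25, 2021 + 38 days = Sep 1, 2021.
The report is issued to the detective: Sep 1, 2021 + 9 days = Sep 10, 2021.
Comparing: the CODIS upload is done on Sep 9, 2021 vs the report is issued to the detective on Sep 10, 2021. Earlier: the CODIS upload is done.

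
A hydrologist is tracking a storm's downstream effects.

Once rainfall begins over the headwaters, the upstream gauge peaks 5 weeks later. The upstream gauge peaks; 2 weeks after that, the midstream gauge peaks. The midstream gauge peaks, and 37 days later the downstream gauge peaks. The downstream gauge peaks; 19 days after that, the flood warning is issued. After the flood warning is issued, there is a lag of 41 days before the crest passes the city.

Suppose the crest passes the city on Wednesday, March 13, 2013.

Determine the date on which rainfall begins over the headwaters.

Thursday, October 18, 2012

The crest passes the city: Mar 13, 2013.
The flood warning is issued: Mar 13, 2013 − 41 days = Jan 31, 2013.
The downstream gauge peaks: Jan 31, 2013 − 19 days = Jan 12, 2013.
The midstream gauge peaks: Jan 12, 2013 − 37 days = Dec 6, 2012.
The upstream gauge peaks: Dec 6, 2012 − 2 weeks = Nov 22, 2012.
Rainfall begins over the headwaters: Nov 22, 2012 − 5 weeks = Oct 18, 2012.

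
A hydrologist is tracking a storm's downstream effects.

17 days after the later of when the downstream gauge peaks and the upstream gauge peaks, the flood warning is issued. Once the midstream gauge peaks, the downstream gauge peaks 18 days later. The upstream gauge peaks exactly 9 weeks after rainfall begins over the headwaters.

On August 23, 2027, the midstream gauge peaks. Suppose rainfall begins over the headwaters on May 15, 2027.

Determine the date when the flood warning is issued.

September 27, 2027

The midstream gauge peaks: Aug 23, 2027.
The downstream gauge peaks: Aug 23, 2027 + 18 days = Sep 10, 2027.
Rainfall begins over the headwaters: May 15, 2027.
The upstream gauge peaks: May 15, 2027 + 9 weeks = Jul 17, 2027.
Both prerequisites met — the downstream gauge peaks (Sep 10, 2027), the upstream gauge peaks (Jul 17, 2027); the later is Sep 10, 2027.
The flood warning is issued: Sep 10, 2027 + 17 days = Sep 27, 2027.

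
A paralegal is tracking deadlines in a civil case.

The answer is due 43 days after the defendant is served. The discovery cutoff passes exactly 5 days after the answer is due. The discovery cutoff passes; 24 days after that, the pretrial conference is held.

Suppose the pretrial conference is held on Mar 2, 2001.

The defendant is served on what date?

The pretrial conference is held: Mar 2, 2001.
The discovery cutoff passes: Mar 2, 2001 − 24 days = Feb 6, 2001.
The answer is due: Feb 6, 2001 − 5 days = Feb 1, 2001.
The defendant is served: Feb 1, 2001 − 43 days = Dec 20, 2000.

Dec 20, 2000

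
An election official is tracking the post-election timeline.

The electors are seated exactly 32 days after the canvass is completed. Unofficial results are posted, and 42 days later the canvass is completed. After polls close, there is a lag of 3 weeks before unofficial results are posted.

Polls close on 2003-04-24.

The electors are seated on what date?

2003-07-28

Polls close: Apr 24, 2003.
Unofficial results are posted: Apr 24, 2003 + 3 weeks = May 15, 2003.
The canvass is completed: May 15, 2003 + 42 days = Jun 26, 2003.
The electors are seated: Jun 26, 2003 + 32 days = Jul 28, 2003.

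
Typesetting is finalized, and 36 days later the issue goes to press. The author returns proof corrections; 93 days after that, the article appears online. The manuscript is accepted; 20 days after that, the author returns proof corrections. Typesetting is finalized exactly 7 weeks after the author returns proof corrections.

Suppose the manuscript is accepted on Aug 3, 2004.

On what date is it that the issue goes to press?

The manuscript is accepted: Aug 3, 2004.
The author returns proof corrections: Aug 3, 2004 + 20 days = Aug 23, 2004.
Typesetting is finalized: Aug 23, 2004 + 7 weeks = Oct 11, 2004.
The issue goes to press: Oct 11, 2004 + 36 days = Nov 16, 2004.

Nov 16, 2004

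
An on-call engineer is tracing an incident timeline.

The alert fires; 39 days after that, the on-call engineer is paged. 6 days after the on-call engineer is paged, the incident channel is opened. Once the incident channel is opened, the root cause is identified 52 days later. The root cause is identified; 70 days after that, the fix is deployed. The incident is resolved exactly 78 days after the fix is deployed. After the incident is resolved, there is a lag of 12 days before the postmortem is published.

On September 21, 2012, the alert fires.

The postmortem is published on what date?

June 5, 2013

The alert fires: Sep 21, 2012.
The on-call engineer is paged: Sep 21, 2012 + 39 days = Oct 30, 2012.
The incident channel is opened: Oct 30, 2012 + 6 days = Nov 5, 2012.
The root cause is identified: Nov 5, 2012 + 52 days = Dec 27, 2012.
The fix is deployed: Dec 27, 2012 + 70 days = Mar 7, 2013.
The incident is resolved: Mar 7, 2013 + 78 days = May 24, 2013.
The postmortem is published: May 24, 2013 + 12 days = Jun 5, 2013.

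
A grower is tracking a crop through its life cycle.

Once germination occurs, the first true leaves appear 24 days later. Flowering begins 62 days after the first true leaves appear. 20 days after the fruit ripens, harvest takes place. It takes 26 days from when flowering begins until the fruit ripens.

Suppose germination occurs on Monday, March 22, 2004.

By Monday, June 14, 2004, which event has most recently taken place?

The first true leaves appear

Germination occurs: Mar 22, 2004.
The first true leaves appear: Mar 22, 2004 + 24 days = Apr 15, 2004.
Flowering begins: Apr 15, 2004 + 62 days = Jun 16, 2004.
The fruit ripens: Jun 16, 2004 + 26 days = Jul 12, 2004.
Harvest takes place: Jul 12, 2004 + 20 days = Aug 1, 2004.
Jun 14, 2004 falls between when the first true leaves appear (Apr 15, 2004) and when flowering begins (Jun 16, 2004).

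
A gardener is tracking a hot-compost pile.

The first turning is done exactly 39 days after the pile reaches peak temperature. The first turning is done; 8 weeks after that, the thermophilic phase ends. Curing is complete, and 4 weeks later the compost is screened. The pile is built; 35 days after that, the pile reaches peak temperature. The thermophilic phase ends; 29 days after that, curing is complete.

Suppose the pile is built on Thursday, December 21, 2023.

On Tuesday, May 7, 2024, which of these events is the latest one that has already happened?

The thermophilic phase ends

The pile is built: Dec 21, 2023.
The pile reaches peak temperature: Dec 21, 2023 + 35 days = Jan 25, 2024.
The first turning is done: Jan 25, 2024 + 39 days = Mar 4, 2024.
The thermophilic phase ends: Mar 4, 2024 + 8 weeks = Apr 29, 2024.
Curing is complete: Apr 29, 2024 + 29 days = May 28, 2024.
The compost is screened: May 28, 2024 + 4 weeks = Jun 25, 2024.
May 7, 2024 falls between when the thermophilic phase ends (Apr 29, 2024) and when curing is complete (May 28, 2024).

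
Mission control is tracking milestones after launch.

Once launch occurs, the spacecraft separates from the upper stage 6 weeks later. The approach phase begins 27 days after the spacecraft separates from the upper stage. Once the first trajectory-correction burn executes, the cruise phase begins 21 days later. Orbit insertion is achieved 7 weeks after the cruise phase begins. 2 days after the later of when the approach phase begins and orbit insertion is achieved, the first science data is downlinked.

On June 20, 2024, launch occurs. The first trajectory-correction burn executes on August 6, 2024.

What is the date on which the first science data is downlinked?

Launch occurs: Jun 20, 2024.
The spacecraft separates from the upper stage: Jun 20, 2024 + 6 weeks = Aug 1, 2024.
The approach phase begins: Aug 1, 2024 + 27 days = Aug 28, 2024.
The first trajectory-correction burn executes: Aug 6, 2024.
The cruise phase begins: Aug 6, 2024 + 21 days = Aug 27, 2024.
Orbit insertion is achieved: Aug 27, 2024 + 7 weeks = Oct 15, 2024.
Both prerequisites met — the approach phase begins (Aug 28, 2024), orbit insertion is achieved (Oct 15, 2024); the later is Oct 15, 2024.
The first science data is downlinked: Oct 15, 2024 + 2 days = Oct 17, 2024.

October 17, 2024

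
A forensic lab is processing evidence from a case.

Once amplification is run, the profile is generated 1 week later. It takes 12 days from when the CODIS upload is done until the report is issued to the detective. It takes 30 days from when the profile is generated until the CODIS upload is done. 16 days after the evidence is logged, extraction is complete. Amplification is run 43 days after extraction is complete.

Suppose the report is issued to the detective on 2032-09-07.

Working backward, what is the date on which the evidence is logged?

2032-05-22

The report is issued to the detective: Sep 7, 2032.
The CODIS upload is done: Sep 7, 2032 − 12 days = Aug 26, 2032.
The profile is generated: Aug 26, 2032 − 30 days = Jul 27, 2032.
Amplification is run: Jul 27, 2032 − 1 week = Jul 20, 2032.
Extraction is complete: Jul 20, 2032 − 43 days = Jun 7, 2032.
The evidence is logged: Jun 7, 2032 − 16 days = May 22, 2032.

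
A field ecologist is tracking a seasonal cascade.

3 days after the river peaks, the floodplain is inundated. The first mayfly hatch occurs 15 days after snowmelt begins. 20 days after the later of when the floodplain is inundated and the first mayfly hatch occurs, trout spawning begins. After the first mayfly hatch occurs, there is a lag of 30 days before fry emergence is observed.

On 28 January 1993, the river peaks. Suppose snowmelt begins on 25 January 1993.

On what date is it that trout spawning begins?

The river peaks: Jan 28, 1993.
The floodplain is inundated: Jan 28, 1993 + 3 days = Jan 31, 1993.
Snowmelt begins: Jan 25, 1993.
The first mayfly hatch occurs: Jan 25, 1993 + 15 days = Feb 9, 1993.
Both prerequisites met — the floodplain is inundated (Jan 31, 1993), the first mayfly hatch occurs (Feb 9, 1993); the later is Feb 9, 1993.
Trout spawning begins: Feb 9, 1993 + 20 days = Mar 1, 1993.

1 March 1993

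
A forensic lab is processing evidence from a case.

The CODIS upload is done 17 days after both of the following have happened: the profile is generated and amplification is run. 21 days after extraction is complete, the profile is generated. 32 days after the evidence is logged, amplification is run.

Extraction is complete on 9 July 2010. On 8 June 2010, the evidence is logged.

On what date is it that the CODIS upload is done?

Extraction is complete: Jul 9, 2010.
The profile is generated: Jul 9, 2010 + 21 days = Jul 30, 2010.
The evidence is logged: Jun 8, 2010.
Amplification is run: Jun 8, 2010 + 32 days = Jul 10, 2010.
Both prerequisites met — the profile is generated (Jul 30, 2010), amplification is run (Jul 10, 2010); the later is Jul 30, 2010.
The CODIS upload is done: Jul 30, 2010 + 17 days = Aug 16, 2010.

16 August 2010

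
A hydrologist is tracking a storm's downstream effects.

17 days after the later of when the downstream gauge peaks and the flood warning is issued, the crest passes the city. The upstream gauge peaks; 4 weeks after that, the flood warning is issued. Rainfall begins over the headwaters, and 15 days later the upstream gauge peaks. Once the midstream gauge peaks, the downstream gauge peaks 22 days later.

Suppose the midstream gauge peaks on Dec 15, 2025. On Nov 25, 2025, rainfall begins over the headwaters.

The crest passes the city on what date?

The midstream gauge peaks: Dec 15, 2025.
The downstream gauge peaks: Dec 15, 2025 + 22 days = Jan 6, 2026.
Rainfall begins over the headwaters: Nov 25, 2025.
The upstream gauge peaks: Nov 25, 2025 + 15 days = Dec 10, 2025.
The flood warning is issued: Dec 10, 2025 + 4 weeks = Jan 7, 2026.
Both prerequisites met — the downstream gauge peaks (Jan 6, 2026), the flood warning is issued (Jan 7, 2026); the later is Jan 7, 2026.
The crest passes the city: Jan 7, 2026 + 17 days = Jan 24, 2026.

Jan 24, 2026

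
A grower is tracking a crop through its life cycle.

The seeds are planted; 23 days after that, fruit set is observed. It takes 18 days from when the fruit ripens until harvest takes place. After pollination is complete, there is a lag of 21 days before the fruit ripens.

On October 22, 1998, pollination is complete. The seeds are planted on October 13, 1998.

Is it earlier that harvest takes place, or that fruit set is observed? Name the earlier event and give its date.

Pollination is complete: Oct 22, 1998.
The fruit ripens: Oct 22, 1998 + 21 days = Nov 12, 1998.
Harvest takes place: Nov 12, 1998 + 18 days = Nov 30, 1998.
The seeds are planted: Oct 13, 1998.
Fruit set is observed: Oct 13, 1998 + 23 days = Nov 5, 1998.
Comparing: harvest takes place on Nov 30, 1998 vs fruit set is observed on Nov 5, 1998. Earlier: fruit set is observed.

Fruit set is observed — November 5, 1998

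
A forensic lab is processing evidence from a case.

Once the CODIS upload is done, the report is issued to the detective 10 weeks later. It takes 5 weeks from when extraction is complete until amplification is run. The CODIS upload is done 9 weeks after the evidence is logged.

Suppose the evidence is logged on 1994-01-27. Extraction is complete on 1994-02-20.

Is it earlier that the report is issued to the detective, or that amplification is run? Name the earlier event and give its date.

The evidence is logged: Jan 27, 1994.
The CODIS upload is done: Jan 27, 1994 + 9 weeks = Mar 31, 1994.
The report is issued to the detective: Mar 31, 1994 + 10 weeks = Jun 9, 1994.
Extraction is complete: Feb 20, 1994.
Amplification is run: Feb 20, 1994 + 5 weeks = Mar 27, 1994.
Comparing: the report is issued to the detective on Jun 9, 1994 vs amplification is run on Mar 27, 1994. Earlier: amplification is run.

Amplification is run — 1994-03-27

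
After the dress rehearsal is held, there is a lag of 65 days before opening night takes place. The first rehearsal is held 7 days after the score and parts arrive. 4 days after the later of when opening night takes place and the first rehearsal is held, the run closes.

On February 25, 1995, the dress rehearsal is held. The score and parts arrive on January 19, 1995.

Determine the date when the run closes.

The dress rehearsal is held: Feb 25, 1995.
Opening night takes place: Feb 25, 1995 + 65 days = May 1, 1995.
The score and parts arrive: Jan 19, 1995.
The first rehearsal is held: Jan 19, 1995 + 7 days = Jan 26, 1995.
Both prerequisites met — opening night takes place (May 1, 1995), the first rehearsal is held (Jan 26, 1995); the later is May 1, 1995.
The run closes: May 1, 1995 + 4 days = May 5, 1995.

May 5, 1995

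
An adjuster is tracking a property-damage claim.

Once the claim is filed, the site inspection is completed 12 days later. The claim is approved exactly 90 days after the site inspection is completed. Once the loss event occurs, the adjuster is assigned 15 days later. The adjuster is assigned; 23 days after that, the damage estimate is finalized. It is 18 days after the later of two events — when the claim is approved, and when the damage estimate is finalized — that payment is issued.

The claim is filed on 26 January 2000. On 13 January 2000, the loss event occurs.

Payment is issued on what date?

25 May 2000

The claim is filed: Jan 26, 2000.
The site inspection is completed: Jan 26, 2000 + 12 days = Feb 7, 2000.
The claim is approved: Feb 7, 2000 + 90 days = May 7, 2000.
The loss event occurs: Jan 13, 2000.
The adjuster is assigned: Jan 13, 2000 + 15 days = Jan 28, 2000.
The damage estimate is finalized: Jan 28, 2000 + 23 days = Feb 20, 2000.
Both prerequisites met — the claim is approved (May 7, 2000), the damage estimate is finalized (Feb 20, 2000); the later is May 7, 2000.
Payment is issued: May 7, 2000 + 18 days = May 25, 2000.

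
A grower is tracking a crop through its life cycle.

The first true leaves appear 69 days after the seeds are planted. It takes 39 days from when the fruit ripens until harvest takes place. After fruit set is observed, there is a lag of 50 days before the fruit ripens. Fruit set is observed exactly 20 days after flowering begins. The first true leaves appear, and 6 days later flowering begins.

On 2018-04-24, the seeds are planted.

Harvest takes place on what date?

2018-10-25

The seeds are planted: Apr 24, 2018.
The first true leaves appear: Apr 24, 2018 + 69 days = Jul 2, 2018.
Flowering begins: Jul 2, 2018 + 6 days = Jul 8, 2018.
Fruit set is observed: Jul 8, 2018 + 20 days = Jul 28, 2018.
The fruit ripens: Jul 28, 2018 + 50 days = Sep 16, 2018.
Harvest takes place: Sep 16, 2018 + 39 days = Oct 25, 2018.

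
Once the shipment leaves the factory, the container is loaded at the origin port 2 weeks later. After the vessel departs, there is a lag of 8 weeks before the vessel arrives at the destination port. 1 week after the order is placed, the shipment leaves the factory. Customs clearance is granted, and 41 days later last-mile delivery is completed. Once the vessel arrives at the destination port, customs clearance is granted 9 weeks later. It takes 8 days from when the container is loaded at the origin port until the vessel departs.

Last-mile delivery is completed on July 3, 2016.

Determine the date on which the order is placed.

December 27, 2015

Last-mile delivery is completed: Jul 3, 2016.
Customs clearance is granted: Jul 3, 2016 − 41 days = May 23, 2016.
The vessel arrives at the destination port: May 23, 2016 − 9 weeks = Mar 21, 2016.
The vessel departs: Mar 21, 2016 − 8 weeks = Jan 25, 2016.
The container is loaded at the origin port: Jan 25, 2016 − 8 days = Jan 17, 2016.
The shipment leaves the factory: Jan 17, 2016 − 2 weeks = Jan 3, 2016.
The order is placed: Jan 3, 2016 − 1 week = Dec 27, 2015.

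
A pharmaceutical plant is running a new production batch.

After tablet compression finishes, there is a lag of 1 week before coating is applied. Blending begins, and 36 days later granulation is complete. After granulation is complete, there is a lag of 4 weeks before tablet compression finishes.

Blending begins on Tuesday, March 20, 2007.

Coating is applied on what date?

Blending begins: Mar 20, 2007.
Granulation is complete: Mar 20, 2007 + 36 days = Apr 25, 2007.
Tablet compression finishes: Apr 25, 2007 + 4 weeks = May 23, 2007.
Coating is applied: May 23, 2007 + 1 week = May 30, 2007.

Wednesday, May 30, 2007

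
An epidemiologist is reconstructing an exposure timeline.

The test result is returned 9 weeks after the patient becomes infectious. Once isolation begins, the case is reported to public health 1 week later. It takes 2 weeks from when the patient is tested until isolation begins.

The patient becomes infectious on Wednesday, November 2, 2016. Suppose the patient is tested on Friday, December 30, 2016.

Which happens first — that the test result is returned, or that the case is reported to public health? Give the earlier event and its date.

The patient becomes infectious: Nov 2, 2016.
The test result is returned: Nov 2, 2016 + 9 weeks = Jan 4, 2017.
The patient is tested: Dec 30, 2016.
Isolation begins: Dec 30, 2016 + 2 weeks = Jan 13, 2017.
The case is reported to public health: Jan 13, 2017 + 1 week = Jan 20, 2017.
Comparing: the test result is returned on Jan 4, 2017 vs the case is reported to public health on Jan 20, 2017. Earlier: the test result is returned.

The test result is returned — Wednesday, January 4, 2017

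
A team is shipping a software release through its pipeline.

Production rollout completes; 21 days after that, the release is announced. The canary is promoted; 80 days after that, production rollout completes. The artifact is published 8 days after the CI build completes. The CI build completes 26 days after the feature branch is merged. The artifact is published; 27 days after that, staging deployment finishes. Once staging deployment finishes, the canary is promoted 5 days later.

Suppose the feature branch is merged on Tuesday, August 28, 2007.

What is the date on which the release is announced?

The feature branch is merged: Aug 28, 2007.
The CI build completes: Aug 28, 2007 + 26 days = Sep 23, 2007.
The artifact is published: Sep 23, 2007 + 8 days = Oct 1, 2007.
Staging deployment finishes: Oct 1, 2007 + 27 days = Oct 28, 2007.
The canary is promoted: Oct 28, 2007 + 5 days = Nov 2, 2007.
Production rollout completes: Nov 2, 2007 + 80 days = Jan 21, 2008.
The release is announced: Jan 21, 2008 + 21 days = Feb 11, 2008.

Monday, February 11, 2008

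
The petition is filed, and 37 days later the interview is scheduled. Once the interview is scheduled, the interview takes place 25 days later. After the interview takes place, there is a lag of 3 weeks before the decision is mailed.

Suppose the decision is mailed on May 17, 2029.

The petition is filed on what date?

The decision is mailed: May 17, 2029.
The interview takes place: May 17, 2029 − 3 weeks = Apr 26, 2029.
The interview is scheduled: Apr 26, 2029 − 25 days = Apr 1, 2029.
The petition is filed: Apr 1, 2029 − 37 days = Feb 23, 2029.

Feb 23, 2029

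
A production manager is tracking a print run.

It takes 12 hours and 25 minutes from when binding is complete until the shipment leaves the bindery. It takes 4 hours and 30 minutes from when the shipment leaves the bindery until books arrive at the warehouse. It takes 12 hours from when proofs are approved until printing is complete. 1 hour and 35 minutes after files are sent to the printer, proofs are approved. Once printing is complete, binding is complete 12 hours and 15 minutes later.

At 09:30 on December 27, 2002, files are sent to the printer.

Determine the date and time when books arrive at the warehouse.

Files are sent to the printer: 09:30 Dec 27, 2002.
Proofs are approved: 09:30 Dec 27, 2002 + 1h35m = 11:05 Dec 27, 2002.
Printing is complete: 11:05 Dec 27, 2002 + 12h = 23:05 Dec 27, 2002.
Binding is complete: 23:05 Dec 27, 2002 + 12h15m = 11:20 Dec 28, 2002.
The shipment leaves the bindery: 11:20 Dec 28, 2002 + 12h25m = 23:45 Dec 28, 2002.
Books arrive at the warehouse: 23:45 Dec 28, 2002 + 4h30m = 04:15 Dec 29, 2002.

04:15 on December 29, 2002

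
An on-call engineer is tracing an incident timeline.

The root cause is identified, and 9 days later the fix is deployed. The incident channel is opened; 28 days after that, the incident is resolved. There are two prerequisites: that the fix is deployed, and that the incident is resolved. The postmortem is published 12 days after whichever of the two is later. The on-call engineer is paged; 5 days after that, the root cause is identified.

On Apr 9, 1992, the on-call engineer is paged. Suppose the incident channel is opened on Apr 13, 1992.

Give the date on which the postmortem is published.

May 23, 1992

The on-call engineer is paged: Apr 9, 1992.
The root cause is identified: Apr 9, 1992 + 5 days = Apr 14, 1992.
The fix is deployed: Apr 14, 1992 + 9 days = Apr 23, 1992.
The incident channel is opened: Apr 13, 1992.
The incident is resolved: Apr 13, 1992 + 28 days = May 11, 1992.
Both prerequisites met — the fix is deployed (Apr 23, 1992), the incident is resolved (May 11, 1992); the later is May 11, 1992.
The postmortem is published: May 11, 1992 + 12 days = May 23, 1992.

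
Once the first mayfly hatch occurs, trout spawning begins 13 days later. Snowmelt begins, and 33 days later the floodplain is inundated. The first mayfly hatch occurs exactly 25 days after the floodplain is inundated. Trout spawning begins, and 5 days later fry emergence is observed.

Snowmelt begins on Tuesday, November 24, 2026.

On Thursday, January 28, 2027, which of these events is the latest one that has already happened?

The first mayfly hatch occurs

Snowmelt begins: Nov 24, 2026.
The floodplain is inundated: Nov 24, 2026 + 33 days = Dec 27, 2026.
The first mayfly hatch occurs: Dec 27, 2026 + 25 days = Jan 21, 2027.
Trout spawning begins: Jan 21, 2027 + 13 days = Feb 3, 2027.
Fry emergence is observed: Feb 3, 2027 + 5 days = Feb 8, 2027.
Jan 28, 2027 falls between when the first mayfly hatch occurs (Jan 21, 2027) and when trout spawning begins (Feb 3, 2027).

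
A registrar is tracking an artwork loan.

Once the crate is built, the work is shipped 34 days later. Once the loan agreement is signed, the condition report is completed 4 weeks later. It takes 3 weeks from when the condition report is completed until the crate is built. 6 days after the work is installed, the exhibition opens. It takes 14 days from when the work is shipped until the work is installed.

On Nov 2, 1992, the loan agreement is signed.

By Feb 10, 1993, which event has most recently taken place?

The loan agreement is signed: Nov 2, 1992.
The condition report is completed: Nov 2, 1992 + 4 weeks = Nov 30, 1992.
The crate is built: Nov 30, 1992 + 3 weeks = Dec 21, 1992.
The work is shipped: Dec 21, 1992 + 34 days = Jan 24, 1993.
The work is installed: Jan 24, 1993 + 14 days = Feb 7, 1993.
The exhibition opens: Feb 7, 1993 + 6 days = Feb 13, 1993.
Feb 10, 1993 falls between when the work is installed (Feb 7, 1993) and when the exhibition opens (Feb 13, 1993).

The work is installed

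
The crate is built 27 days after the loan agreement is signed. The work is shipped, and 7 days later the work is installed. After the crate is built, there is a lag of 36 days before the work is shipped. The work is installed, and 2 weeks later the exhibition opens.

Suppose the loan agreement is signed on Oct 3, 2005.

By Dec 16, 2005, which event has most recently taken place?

The work is installed

The loan agreement is signed: Oct 3, 2005.
The crate is built: Oct 3, 2005 + 27 days = Oct 30, 2005.
The work is shipped: Oct 30, 2005 + 36 days = Dec 5, 2005.
The work is installed: Dec 5, 2005 + 7 days = Dec 12, 2005.
The exhibition opens: Dec 12, 2005 + 2 weeks = Dec 26, 2005.
Dec 16, 2005 falls between when the work is installed (Dec 12, 2005) and when the exhibition opens (Dec 26, 2005).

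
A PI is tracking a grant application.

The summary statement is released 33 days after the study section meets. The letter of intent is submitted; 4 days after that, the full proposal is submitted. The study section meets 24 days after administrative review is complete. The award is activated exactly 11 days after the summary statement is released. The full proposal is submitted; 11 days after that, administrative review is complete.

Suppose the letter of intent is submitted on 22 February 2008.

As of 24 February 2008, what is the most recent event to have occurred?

The letter of intent is submitted

The letter of intent is submitted: Feb 22, 2008.
The full proposal is submitted: Feb 22, 2008 + 4 days = Feb 26, 2008.
Administrative review is complete: Feb 26, 2008 + 11 days = Mar 8, 2008.
The study section meets: Mar 8, 2008 + 24 days = Apr 1, 2008.
The summary statement is released: Apr 1, 2008 + 33 days = May 4, 2008.
The award is activated: May 4, 2008 + 11 days = May 15, 2008.
Feb 24, 2008 falls between when the letter of intent is submitted (Feb 22, 2008) and when the full proposal is submitted (Feb 26, 2008).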